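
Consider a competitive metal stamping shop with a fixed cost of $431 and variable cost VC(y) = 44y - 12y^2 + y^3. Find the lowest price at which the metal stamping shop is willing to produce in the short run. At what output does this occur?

The shutdown price is the minimum of AVC. VC = 44y - 12y^2 + y^3, so AVC = 44 - 12y + y^2.
At the minimum of AVC, MC = AVC. MC = 44 - 24y + 3y^2; setting MC = AVC gives 2y^2 - 12y = 0, so y = 6. min AVC = 8.
So the shutdown price is $8.

$8 per unit, at y = 6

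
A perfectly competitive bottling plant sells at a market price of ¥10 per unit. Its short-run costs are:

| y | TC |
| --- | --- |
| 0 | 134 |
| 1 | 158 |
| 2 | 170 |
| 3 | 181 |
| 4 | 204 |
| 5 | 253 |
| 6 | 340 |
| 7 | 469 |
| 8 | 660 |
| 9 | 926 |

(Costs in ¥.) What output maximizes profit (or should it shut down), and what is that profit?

Tabulate TR − TC: y=0: -134; y=1: -148; y=2: -150; y=3: -151; y=4: -164; y=5: -203; y=6: -280; y=7: -399; y=8: -580; y=9: -836.
Profit is highest at y = 0. Equivalently, the lowest AVC in the table is 47/3 ≈ ¥15.67 at y = 3, and P = ¥10 falls below it — price never covers variable cost, so the firm shuts down and loses only its fixed cost.

y = 0 (shut down); profit = -¥134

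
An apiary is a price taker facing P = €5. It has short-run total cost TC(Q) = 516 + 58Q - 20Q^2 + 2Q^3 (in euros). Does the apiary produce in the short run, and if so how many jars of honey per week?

Shut down

Strip out fixed cost: VC = 58Q - 20Q^2 + 2Q^3. Then AVC = 58 - 20Q + 2Q^2 and MC = 58 - 40Q + 6Q^2.
The AVC parabola has its vertex at Q = 20/4 = 5, where AVC = 58 - 20·5 + 2·5^2 = €8.
P = €5 lies below min AVC = €8; no output level covers variable cost.
Shutting down limits the loss to fixed cost, €516.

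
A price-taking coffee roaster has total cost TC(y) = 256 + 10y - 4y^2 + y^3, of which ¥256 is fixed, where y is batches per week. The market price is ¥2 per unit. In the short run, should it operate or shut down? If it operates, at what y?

From TC, MC = TC'(y) = 10 - 8y + 3y^2 and AVC = VC/y = 10 - 4y + y^2.
AVC hits its minimum where MC = AVC, at y = 2, giving min AVC = 10 - 4·2 + 2^2 = ¥6.
With P < min AVC (¥2 < ¥6), every unit sold adds to the loss.
The firm minimizes its loss by shutting down and losing only its fixed cost of ¥256.

Shut down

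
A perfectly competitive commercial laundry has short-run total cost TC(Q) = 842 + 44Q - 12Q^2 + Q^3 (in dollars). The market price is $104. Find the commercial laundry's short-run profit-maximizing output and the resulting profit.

AVC = 44 - 12Q + Q^2; min AVC = $8 at Q = 6. Since P = $104 ≥ min AVC, the firm produces.
MC = 44 - 24Q + 3Q^2. Setting P = MC and taking the root on the rising branch gives Q* = 10.
TR = 104·10 = 1040. TC = 842 + 240 = 1082. Profit = 1040 − 1082 = -$42.
That loss of $42 beats the $842 the firm would lose by shutting down; producing recovers $800 of fixed cost.

Profit = -$42 at Q = 10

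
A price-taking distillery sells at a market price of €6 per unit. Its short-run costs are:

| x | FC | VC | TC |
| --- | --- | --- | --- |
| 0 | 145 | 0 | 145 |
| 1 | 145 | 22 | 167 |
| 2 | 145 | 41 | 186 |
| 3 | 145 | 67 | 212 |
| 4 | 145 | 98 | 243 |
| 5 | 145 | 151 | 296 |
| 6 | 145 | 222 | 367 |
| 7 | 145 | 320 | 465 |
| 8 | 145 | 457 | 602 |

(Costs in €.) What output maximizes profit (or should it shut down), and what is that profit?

x = 0 (shut down); profit = -€145

Compute π = P·x − TC at each output: x=0: -145; x=1: -161; x=2: -174; x=3: -194; x=4: -219; x=5: -266; x=6: -331; x=7: -423; x=8: -554.
Profit is highest at x = 0. Equivalently, the lowest AVC in the table is 41/2 ≈ €20.50 at x = 2, and P = €6 falls below it — price never covers variable cost, so the firm shuts down and loses only its fixed cost.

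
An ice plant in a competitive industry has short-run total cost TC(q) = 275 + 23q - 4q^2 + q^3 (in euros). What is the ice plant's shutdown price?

€19 per unit

The firm shuts down when price falls below the minimum of average variable cost. AVC = VC/q = 23 - 4q + q^2.
dAVC/dq = -4 + 2q = 0 gives q = 2. min AVC = 23 - 4·2 + 2^2 = 19.
The firm shuts down for any P below €19.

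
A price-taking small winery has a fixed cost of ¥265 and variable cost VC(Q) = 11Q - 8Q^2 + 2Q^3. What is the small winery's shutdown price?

Short-run supply begins at min AVC. From VC = 11Q - 8Q^2 + 2Q^3, AVC = 11 - 8Q + 2Q^2.
dAVC/dQ = -8 + 4Q = 0 gives Q = 2. min AVC = 11 - 8·2 + 2·2^2 = 3.
For P < ¥3 the firm produces nothing.

¥3 per unit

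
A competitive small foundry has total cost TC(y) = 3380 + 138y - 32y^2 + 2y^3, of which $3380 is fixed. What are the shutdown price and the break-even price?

AVC = 138 - 32y + 2y^2; minimized at y = 8, giving min AVC = $10. That is the shutdown price.
ATC = 3380/y + 138 - 32y + 2y^2. Setting dATC/dy = −3380/y^2 − 32 + 4y = 0 gives y = 13 (since 4·13^3 − 32·13^2 = 3380).
min ATC = 3380/13 + 138 − 32·13 + 2·13^2 = $320. That is the break-even price.
For $10 ≤ P < $320 the firm produces at a loss; below $10 it shuts down.

Shutdown price = $10; break-even price = $320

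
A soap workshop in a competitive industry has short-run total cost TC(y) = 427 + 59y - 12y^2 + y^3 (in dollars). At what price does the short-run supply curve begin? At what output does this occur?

The shutdown price is the minimum of AVC. VC = 59y - 12y^2 + y^3, so AVC = 59 - 12y + y^2.
At the minimum of AVC, MC = AVC. MC = 59 - 24y + 3y^2; setting MC = AVC gives 2y^2 - 12y = 0, so y = 6. min AVC = 23.
For P < $23 the firm produces nothing.

$23 per unit, at y = 6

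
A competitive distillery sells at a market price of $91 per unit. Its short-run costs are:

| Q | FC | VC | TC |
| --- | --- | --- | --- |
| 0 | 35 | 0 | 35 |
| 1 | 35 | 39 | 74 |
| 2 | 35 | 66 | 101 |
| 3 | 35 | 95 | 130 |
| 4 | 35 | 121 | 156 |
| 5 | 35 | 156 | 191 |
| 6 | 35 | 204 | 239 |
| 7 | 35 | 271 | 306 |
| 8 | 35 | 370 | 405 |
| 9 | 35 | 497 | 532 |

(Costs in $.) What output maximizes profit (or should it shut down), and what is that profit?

Tabulate TR − TC: Q=0: -35; Q=1: 17; Q=2: 81; Q=3: 143; Q=4: 208; Q=5: 264; Q=6: 307; Q=7: 331; Q=8: 323; Q=9: 287.
Profit is maximized at Q = 7. AVC there is 271/7 = $38.71 ≤ P, so producing beats shutting down (which would give -$35).

Q = 7; profit = $331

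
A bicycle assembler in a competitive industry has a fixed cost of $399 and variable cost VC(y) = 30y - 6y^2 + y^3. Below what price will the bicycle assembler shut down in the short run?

The shutdown price is the minimum of AVC. VC = 30y - 6y^2 + y^3, so AVC = 30 - 6y + y^2.
dAVC/dy = -6 + 2y = 0 gives y = 3. min AVC = 30 - 6·3 + 3^2 = 21.
So the shutdown price is $21.

$21 per unit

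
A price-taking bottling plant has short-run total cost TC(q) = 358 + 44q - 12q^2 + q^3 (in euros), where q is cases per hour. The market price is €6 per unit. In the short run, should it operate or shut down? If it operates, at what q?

Shut down

Variable cost is VC = 44q - 12q^2 + q^3, so AVC = VC/q = 44 - 12q + q^2 and MC = dTC/dq = 44 - 24q + 3q^2.
AVC hits its minimum where MC = AVC, at q = 6, giving min AVC = 44 - 12·6 + 6^2 = €8.
Since P = €6 < min AVC = €8, price fails to cover variable cost at any output.
The firm minimizes its loss by shutting down and losing only its fixed cost of €358.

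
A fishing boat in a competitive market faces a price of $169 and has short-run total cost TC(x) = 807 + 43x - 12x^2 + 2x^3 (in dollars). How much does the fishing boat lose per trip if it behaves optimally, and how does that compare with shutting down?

AVC = 43 - 12x + 2x^2 has its minimum $25 at x = 3; price $169 clears that bar, so the firm operates.
With MC = 43 - 24x + 6x^2, P = MC on the upward-sloping part at x* = 7.
TR = 169·7 = 1183. TC = 807 + 399 = 1206. Profit = 1183 − 1206 = -$23.
That loss of $23 beats the $807 the firm would lose by shutting down; producing recovers $784 of fixed cost.

Profit = -$23 at x = 7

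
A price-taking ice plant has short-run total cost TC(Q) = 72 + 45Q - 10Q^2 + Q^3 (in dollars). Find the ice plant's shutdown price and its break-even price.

Shutdown price = $20; break-even price = $33

AVC = 45 - 10Q + Q^2; minimized at Q = 5, giving min AVC = $20. That is the shutdown price.
ATC = 72/Q + 45 - 10Q + Q^2. Setting dATC/dQ = −72/Q^2 − 10 + 2Q = 0 gives Q = 6 (since 2·6^3 − 10·6^2 = 72).
min ATC = 72/6 + 45 − 10·6 + 6^2 = $33. That is the break-even price.
For $20 ≤ P < $33 the firm produces at a loss; below $20 it shuts down.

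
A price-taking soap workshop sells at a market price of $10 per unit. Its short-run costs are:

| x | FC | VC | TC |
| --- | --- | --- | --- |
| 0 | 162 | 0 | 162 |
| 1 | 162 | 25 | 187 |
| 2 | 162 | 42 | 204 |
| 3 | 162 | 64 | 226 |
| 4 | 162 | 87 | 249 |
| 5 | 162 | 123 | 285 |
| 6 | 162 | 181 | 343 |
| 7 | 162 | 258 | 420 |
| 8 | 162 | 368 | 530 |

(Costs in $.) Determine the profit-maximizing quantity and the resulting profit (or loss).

Profit at each row (π = 10x − TC): x=0: -162; x=1: -177; x=2: -184; x=3: -196; x=4: -209; x=5: -235; x=6: -283; x=7: -350; x=8: -450.
Profit is highest at x = 0. Equivalently, the lowest AVC in the table is 42/2 ≈ $21 at x = 2, and P = $10 falls below it — price never covers variable cost, so the firm shuts down and loses only its fixed cost.

x = 0 (shut down); profit = -$162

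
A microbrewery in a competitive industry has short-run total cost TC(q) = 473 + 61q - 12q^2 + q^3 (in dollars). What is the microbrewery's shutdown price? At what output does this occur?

The firm shuts down when price falls below the minimum of average variable cost. AVC = VC/q = 61 - 12q + q^2.
At the minimum of AVC, MC = AVC. MC = 61 - 24q + 3q^2; setting MC = AVC gives 2q^2 - 12q = 0, so q = 6. min AVC = 25.
So the shutdown price is $25.

$25 per unit, at q = 6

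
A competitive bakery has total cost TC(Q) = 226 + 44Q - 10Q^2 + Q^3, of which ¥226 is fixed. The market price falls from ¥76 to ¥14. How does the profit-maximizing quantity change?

MC = 44 - 20Q + 3Q^2; the shutdown threshold is min AVC = ¥19 (at Q = 5).
At P = ¥76 ≥ min AVC, set P = MC on the rising branch: Q = 8.
At P = ¥14 < min AVC = ¥19, price no longer covers variable cost at any output, so the firm shuts down: Q = 0.

Output falls from 8 to 0 (the firm shuts down)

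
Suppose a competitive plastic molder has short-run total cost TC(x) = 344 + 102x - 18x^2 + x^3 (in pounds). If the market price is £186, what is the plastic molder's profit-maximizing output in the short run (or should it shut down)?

Produce at x = 14

Strip out fixed cost: VC = 102x - 18x^2 + x^3. Then AVC = 102 - 18x + x^2 and MC = 102 - 36x + 3x^2.
The AVC parabola has its vertex at x = 18/2 = 9, where AVC = 102 - 18·9 + 9^2 = £21.
Since P = £186 ≥ min AVC = £21, price covers variable cost and the firm should produce.
Set P = MC: 186 = 102 - 36x + 3x^2 → -84 - 36x + 3x^2 = 0. The roots are x = -2 and x = 14; the profit-maximizing output is on the rising part of MC, so x* = 14.
Check: AVC at x = 14 is £46 ≤ P, so revenue covers variable cost.
Profit = P·x − TC = 186·14 − 988 = £1616.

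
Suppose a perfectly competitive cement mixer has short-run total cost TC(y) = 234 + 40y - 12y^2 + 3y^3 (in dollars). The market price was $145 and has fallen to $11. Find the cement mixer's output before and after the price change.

Output falls from 5 to 0 (the firm shuts down)

MC = 40 - 24y + 9y^2; the shutdown threshold is min AVC = $28 (at y = 2).
At P = $145 ≥ min AVC, set P = MC on the rising branch: y = 5.
At P = $11 < min AVC = $28, price no longer covers variable cost at any output, so the firm shuts down: y = 0.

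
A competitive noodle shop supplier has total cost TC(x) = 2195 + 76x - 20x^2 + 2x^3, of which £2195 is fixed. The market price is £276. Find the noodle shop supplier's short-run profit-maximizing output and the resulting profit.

AVC = 76 - 20x + 2x^2 has its minimum £26 at x = 5; price £276 clears that bar, so the firm operates.
With MC = 76 - 40x + 6x^2, P = MC on the upward-sloping part at x* = 10.
TR = 276·10 = 2760. TC = 2195 + 760 = 2955. Profit = 2760 − 2955 = -£195.
Shutting down would mean losing the fixed cost of £2195, so operating at a loss of £195 is better by £2000.

Profit = -£195 at x = 10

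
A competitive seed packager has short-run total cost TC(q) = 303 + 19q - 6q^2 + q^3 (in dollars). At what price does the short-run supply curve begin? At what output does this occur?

Short-run supply begins at min AVC. From VC = 19q - 6q^2 + q^3, AVC = 19 - 6q + q^2.
dAVC/dq = -6 + 2q = 0 gives q = 3. min AVC = 19 - 6·3 + 3^2 = 10.
For P < $10 the firm produces nothing.

$10 per unit, at q = 3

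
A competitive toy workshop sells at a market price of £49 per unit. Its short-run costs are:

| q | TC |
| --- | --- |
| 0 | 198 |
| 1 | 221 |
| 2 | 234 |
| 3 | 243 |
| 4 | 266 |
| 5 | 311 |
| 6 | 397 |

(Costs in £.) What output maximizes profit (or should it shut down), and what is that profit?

Tabulate TR − TC: q=0: -198; q=1: -172; q=2: -136; q=3: -96; q=4: -70; q=5: -66; q=6: -103.
Profit is maximized at q = 5. AVC there is 113/5 = £22.60 ≤ P, so producing beats shutting down (which would give -£198).

q = 5; profit = -£66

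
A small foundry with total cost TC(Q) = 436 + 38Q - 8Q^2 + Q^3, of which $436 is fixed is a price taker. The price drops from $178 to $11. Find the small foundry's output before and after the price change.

Output falls from 10 to 0 (the firm shuts down)

AVC = 38 - 8Q + Q^2, minimized at Q = 4 where min AVC = $22. MC = 38 - 16Q + 3Q^2.
With P = $178 above the shutdown price, P = MC gives Q = 10.
At P = $11 < min AVC = $22, price no longer covers variable cost at any output, so the firm shuts down: Q = 0.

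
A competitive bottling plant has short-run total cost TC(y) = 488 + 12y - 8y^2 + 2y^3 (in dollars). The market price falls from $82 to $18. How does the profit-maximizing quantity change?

Output falls from 5 to 3

AVC = 12 - 8y + 2y^2, minimized at y = 2 where min AVC = $4. MC = 12 - 16y + 6y^2.
With P = $82 above the shutdown price, P = MC gives y = 5.
At P = $18 ≥ min AVC, set P = MC: y = 3. The firm stays open but cuts output.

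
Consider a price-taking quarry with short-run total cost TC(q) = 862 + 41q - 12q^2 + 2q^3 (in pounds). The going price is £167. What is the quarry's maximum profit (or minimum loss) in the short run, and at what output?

AVC = 41 - 12q + 2q^2 has its minimum £23 at q = 3; price £167 clears that bar, so the firm operates.
MC = 41 - 24q + 6q^2. Setting P = MC and taking the root on the rising branch gives q* = 7.
TR = 167·7 = 1169. TC = 862 + 385 = 1247. Profit = 1169 − 1247 = -£78.
That loss of £78 beats the £862 the firm would lose by shutting down; producing recovers £784 of fixed cost.

Profit = -£78 at q = 7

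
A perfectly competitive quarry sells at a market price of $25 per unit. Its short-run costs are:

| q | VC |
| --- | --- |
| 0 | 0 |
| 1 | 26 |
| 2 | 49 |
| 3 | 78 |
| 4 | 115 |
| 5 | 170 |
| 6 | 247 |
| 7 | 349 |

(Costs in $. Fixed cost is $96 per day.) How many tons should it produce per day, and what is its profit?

Profit at each row (π = 25q − TC): q=0: -96; q=1: -97; q=2: -95; q=3: -99; q=4: -111; q=5: -141; q=6: -193; q=7: -270.
Profit is maximized at q = 2. AVC there is 49/2 = $24.50 ≤ P, so producing beats shutting down (which would give -$96).

q = 2; profit = -$95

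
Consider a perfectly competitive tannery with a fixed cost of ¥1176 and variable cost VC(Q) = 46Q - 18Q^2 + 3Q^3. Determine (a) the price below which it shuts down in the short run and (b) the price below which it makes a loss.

Shutdown price = ¥19; break-even price = ¥235

Shutdown price = min AVC. AVC = 46 - 18Q + 3Q^2, with vertex at Q = 3 and minimum ¥19.
ATC = 1176/Q + 46 - 18Q + 3Q^2. Setting dATC/dQ = −1176/Q^2 − 18 + 6Q = 0 gives Q = 7 (since 6·7^3 − 18·7^2 = 1176).
min ATC = 1176/7 + 46 − 18·7 + 3·7^2 = ¥235. That is the break-even price.
For ¥19 ≤ P < ¥235 the firm produces at a loss; below ¥19 it shuts down.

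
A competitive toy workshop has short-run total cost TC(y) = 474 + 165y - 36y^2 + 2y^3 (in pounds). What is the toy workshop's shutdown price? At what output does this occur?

Short-run supply begins at min AVC. From VC = 165y - 36y^2 + 2y^3, AVC = 165 - 36y + 2y^2.
dAVC/dy = -36 + 4y = 0 gives y = 9. min AVC = 165 - 36·9 + 2·9^2 = 3.
The firm shuts down for any P below £3.

£3 per unit, at y = 9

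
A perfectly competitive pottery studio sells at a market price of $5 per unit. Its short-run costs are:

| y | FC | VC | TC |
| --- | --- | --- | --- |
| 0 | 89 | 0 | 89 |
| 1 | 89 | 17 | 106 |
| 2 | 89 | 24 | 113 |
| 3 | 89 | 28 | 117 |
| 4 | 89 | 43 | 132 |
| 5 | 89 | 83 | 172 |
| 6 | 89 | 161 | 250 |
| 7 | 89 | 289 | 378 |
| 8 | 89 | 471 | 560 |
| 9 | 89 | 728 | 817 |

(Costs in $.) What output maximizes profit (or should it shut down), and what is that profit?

y = 0 (shut down); profit = -$89

Profit at each row (π = 5y − TC): y=0: -89; y=1: -101; y=2: -103; y=3: -102; y=4: -112; y=5: -147; y=6: -220; y=7: -343; y=8: -520; y=9: -772.
Profit is highest at y = 0. Equivalently, the lowest AVC in the table is 28/3 ≈ $9.33 at y = 3, and P = $5 falls below it — price never covers variable cost, so the firm shuts down and loses only its fixed cost.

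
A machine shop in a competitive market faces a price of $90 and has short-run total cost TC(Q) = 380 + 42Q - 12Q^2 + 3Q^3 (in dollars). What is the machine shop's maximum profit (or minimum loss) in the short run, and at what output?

Profit = -$188 at Q = 4

AVC = 42 - 12Q + 3Q^2 has its minimum $30 at Q = 2; price $90 clears that bar, so the firm operates.
MC = 42 - 24Q + 9Q^2. Setting P = MC and taking the root on the rising branch gives Q* = 4.
TR = 90·4 = 360. TC = 380 + 168 = 548. Profit = 360 − 548 = -$188.
That loss of $188 beats the $380 the firm would lose by shutting down; producing recovers $192 of fixed cost.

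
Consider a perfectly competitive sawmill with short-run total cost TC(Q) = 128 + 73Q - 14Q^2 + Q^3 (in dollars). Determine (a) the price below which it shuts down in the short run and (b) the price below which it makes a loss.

AVC = 73 - 14Q + Q^2; minimized at Q = 7, giving min AVC = $24. That is the shutdown price.
ATC = 128/Q + 73 - 14Q + Q^2. Setting dATC/dQ = −128/Q^2 − 14 + 2Q = 0 gives Q = 8 (since 2·8^3 − 14·8^2 = 128).
min ATC = 128/8 + 73 − 14·8 + 8^2 = $41. That is the break-even price.
Between these two prices the firm operates at a loss; above $41 it earns a profit.

Shutdown price = $24; break-even price = $41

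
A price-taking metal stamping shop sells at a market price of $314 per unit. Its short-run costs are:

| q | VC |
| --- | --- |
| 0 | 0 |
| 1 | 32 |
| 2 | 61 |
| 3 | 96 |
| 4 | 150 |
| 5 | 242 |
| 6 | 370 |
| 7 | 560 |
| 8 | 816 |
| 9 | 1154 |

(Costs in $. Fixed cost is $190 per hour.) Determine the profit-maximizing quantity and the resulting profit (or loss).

q = 8; profit = $1506

Tabulate TR − TC: q=0: -190; q=1: 92; q=2: 377; q=3: 656; q=4: 916; q=5: 1138; q=6: 1324; q=7: 1448; q=8: 1506; q=9: 1482.
Profit is maximized at q = 8. AVC there is 816/8 = $102 ≤ P, so producing beats shutting down (which would give -$190).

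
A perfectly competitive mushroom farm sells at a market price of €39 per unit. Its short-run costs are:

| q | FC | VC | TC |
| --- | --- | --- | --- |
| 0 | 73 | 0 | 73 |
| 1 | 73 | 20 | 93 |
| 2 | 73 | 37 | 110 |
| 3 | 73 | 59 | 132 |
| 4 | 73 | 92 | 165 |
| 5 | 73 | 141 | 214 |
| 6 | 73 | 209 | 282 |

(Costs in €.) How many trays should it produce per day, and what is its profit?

Tabulate TR − TC: q=0: -73; q=1: -54; q=2: -32; q=3: -15; q=4: -9; q=5: -19; q=6: -48.
Profit is maximized at q = 4. AVC there is 92/4 = €23 ≤ P, so producing beats shutting down (which would give -€73).

q = 4; profit = -€9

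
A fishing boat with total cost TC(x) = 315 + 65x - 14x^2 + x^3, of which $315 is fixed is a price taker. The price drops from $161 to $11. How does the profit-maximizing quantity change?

Output falls from 12 to 0 (the firm shuts down)

AVC = 65 - 14x + x^2, minimized at x = 7 where min AVC = $16. MC = 65 - 28x + 3x^2.
With P = $161 above the shutdown price, P = MC gives x = 12.
At P = $11 < min AVC = $16, price no longer covers variable cost at any output, so the firm shuts down: x = 0.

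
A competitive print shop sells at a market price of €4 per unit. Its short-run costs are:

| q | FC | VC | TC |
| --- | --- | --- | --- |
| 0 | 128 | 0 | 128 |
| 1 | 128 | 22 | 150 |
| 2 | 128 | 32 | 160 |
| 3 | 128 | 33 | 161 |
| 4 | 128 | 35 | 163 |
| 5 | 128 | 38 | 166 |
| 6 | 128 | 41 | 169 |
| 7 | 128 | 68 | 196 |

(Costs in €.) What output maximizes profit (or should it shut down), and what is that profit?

Tabulate TR − TC: q=0: -128; q=1: -146; q=2: -152; q=3: -149; q=4: -147; q=5: -146; q=6: -145; q=7: -168.
Profit is highest at q = 0. Equivalently, the lowest AVC in the table is 41/6 ≈ €6.83 at q = 6, and P = €4 falls below it — price never covers variable cost, so the firm shuts down and loses only its fixed cost.

q = 0 (shut down); profit = -€128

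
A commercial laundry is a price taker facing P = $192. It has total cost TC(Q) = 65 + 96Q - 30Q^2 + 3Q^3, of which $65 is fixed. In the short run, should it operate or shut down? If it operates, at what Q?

Produce at Q = 8

Variable cost is VC = 96Q - 30Q^2 + 3Q^3, so AVC = VC/Q = 96 - 30Q + 3Q^2 and MC = dTC/dQ = 96 - 60Q + 9Q^2.
AVC hits its minimum where MC = AVC, at Q = 5, giving min AVC = 96 - 30·5 + 3·5^2 = $21.
Because $192 ≥ $21, revenue can cover variable cost; the firm operates.
Set P = MC: 192 = 96 - 60Q + 9Q^2 → -96 - 60Q + 9Q^2 = 0. The roots are Q = -4/3 and Q = 8; the profit-maximizing output is on the rising part of MC, so Q* = 8.
Check: AVC at Q = 8 is $48 ≤ P, so revenue covers variable cost.
Profit = P·Q − TC = 192·8 − 449 = $1087.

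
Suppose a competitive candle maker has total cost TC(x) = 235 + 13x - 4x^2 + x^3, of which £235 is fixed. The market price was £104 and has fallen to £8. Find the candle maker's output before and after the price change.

MC = 13 - 8x + 3x^2; the shutdown threshold is min AVC = £9 (at x = 2).
With P = £104 above the shutdown price, P = MC gives x = 7.
At P = £8 < min AVC = £9, price no longer covers variable cost at any output, so the firm shuts down: x = 0.

Output falls from 7 to 0 (the firm shuts down)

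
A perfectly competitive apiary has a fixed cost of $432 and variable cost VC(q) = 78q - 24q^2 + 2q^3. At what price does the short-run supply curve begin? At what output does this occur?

The shutdown price is the minimum of AVC. VC = 78q - 24q^2 + 2q^3, so AVC = 78 - 24q + 2q^2.
dAVC/dq = -24 + 4q = 0 gives q = 6. min AVC = 78 - 24·6 + 2·6^2 = 6.
The firm shuts down for any P below $6.

$6 per unit, at q = 6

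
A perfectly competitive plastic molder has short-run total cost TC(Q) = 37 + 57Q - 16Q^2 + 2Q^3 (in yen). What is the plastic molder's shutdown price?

¥25 per unit

Short-run supply begins at min AVC. From VC = 57Q - 16Q^2 + 2Q^3, AVC = 57 - 16Q + 2Q^2.
dAVC/dQ = -16 + 4Q = 0 gives Q = 4. min AVC = 57 - 16·4 + 2·4^2 = 25.
So the shutdown price is ¥25.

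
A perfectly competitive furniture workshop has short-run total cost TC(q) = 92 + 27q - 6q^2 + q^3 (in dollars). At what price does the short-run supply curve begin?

The firm shuts down when price falls below the minimum of average variable cost. AVC = VC/q = 27 - 6q + q^2.
dAVC/dq = -6 + 2q = 0 gives q = 3. min AVC = 27 - 6·3 + 3^2 = 18.
So the shutdown price is $18.

$18 per unit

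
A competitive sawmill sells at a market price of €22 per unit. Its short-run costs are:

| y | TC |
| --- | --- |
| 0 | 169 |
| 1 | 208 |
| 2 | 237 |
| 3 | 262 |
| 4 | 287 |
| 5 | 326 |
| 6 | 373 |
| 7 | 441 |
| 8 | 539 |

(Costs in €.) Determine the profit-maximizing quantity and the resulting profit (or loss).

y = 0 (shut down); profit = -€169

Compute π = P·y − TC at each output: y=0: -169; y=1: -186; y=2: -193; y=3: -196; y=4: -199; y=5: -216; y=6: -241; y=7: -287; y=8: -363.
Profit is highest at y = 0. Equivalently, the lowest AVC in the table is 118/4 ≈ €29.50 at y = 4, and P = €22 falls below it — price never covers variable cost, so the firm shuts down and loses only its fixed cost.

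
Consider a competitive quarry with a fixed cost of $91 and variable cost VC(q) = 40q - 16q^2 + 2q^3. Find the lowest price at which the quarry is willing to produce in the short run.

$8 per unit

Short-run supply begins at min AVC. From VC = 40q - 16q^2 + 2q^3, AVC = 40 - 16q + 2q^2.
At the minimum of AVC, MC = AVC. MC = 40 - 32q + 6q^2; setting MC = AVC gives 4q^2 - 16q = 0, so q = 4. min AVC = 8.
So the shutdown price is $8.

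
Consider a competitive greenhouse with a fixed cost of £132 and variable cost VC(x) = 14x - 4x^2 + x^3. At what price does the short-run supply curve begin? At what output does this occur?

£10 per unit, at x = 2

The shutdown price is the minimum of AVC. VC = 14x - 4x^2 + x^3, so AVC = 14 - 4x + x^2.
dAVC/dx = -4 + 2x = 0 gives x = 2. min AVC = 14 - 4·2 + 2^2 = 10.
The firm shuts down for any P below £10.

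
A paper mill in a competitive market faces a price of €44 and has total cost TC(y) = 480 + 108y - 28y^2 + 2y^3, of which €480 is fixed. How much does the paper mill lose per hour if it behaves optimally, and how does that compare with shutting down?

Profit = -€224 at y = 8

AVC = 108 - 28y + 2y^2 has its minimum €10 at y = 7; price €44 clears that bar, so the firm operates.
With MC = 108 - 56y + 6y^2, P = MC on the upward-sloping part at y* = 8.
TR = 44·8 = 352. TC = 480 + 96 = 576. Profit = 352 − 576 = -€224.
That loss of €224 beats the €480 the firm would lose by shutting down; producing recovers €256 of fixed cost.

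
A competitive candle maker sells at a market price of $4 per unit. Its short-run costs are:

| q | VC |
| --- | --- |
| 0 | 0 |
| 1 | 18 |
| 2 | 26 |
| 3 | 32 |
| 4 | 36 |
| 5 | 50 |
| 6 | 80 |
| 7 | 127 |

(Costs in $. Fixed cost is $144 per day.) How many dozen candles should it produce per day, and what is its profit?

Profit at each row (π = 4q − TC): q=0: -144; q=1: -158; q=2: -162; q=3: -164; q=4: -164; q=5: -174; q=6: -200; q=7: -243.
Profit is highest at q = 0. Equivalently, the lowest AVC in the table is 36/4 ≈ $9 at q = 4, and P = $4 falls below it — price never covers variable cost, so the firm shuts down and loses only its fixed cost.

q = 0 (shut down); profit = -$144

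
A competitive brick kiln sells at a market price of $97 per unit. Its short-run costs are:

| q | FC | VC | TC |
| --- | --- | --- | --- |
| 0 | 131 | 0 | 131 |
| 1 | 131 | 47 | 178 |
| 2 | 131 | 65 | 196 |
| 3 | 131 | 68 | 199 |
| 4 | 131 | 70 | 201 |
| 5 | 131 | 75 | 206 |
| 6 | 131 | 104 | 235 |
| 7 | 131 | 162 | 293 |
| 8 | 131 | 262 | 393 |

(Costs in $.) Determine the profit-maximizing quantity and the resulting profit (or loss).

q = 7; profit = $386

Compute π = P·q − TC at each output: q=0: -131; q=1: -81; q=2: -2; q=3: 92; q=4: 187; q=5: 279; q=6: 347; q=7: 386; q=8: 383.
Profit is maximized at q = 7. AVC there is 162/7 = $23.14 ≤ P, so producing beats shutting down (which would give -$131).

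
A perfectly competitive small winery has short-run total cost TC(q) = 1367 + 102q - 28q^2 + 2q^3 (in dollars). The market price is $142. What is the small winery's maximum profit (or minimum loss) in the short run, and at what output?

AVC = 102 - 28q + 2q^2; min AVC = $4 at q = 7. Since P = $142 ≥ min AVC, the firm produces.
With MC = 102 - 56q + 6q^2, P = MC on the upward-sloping part at q* = 10.
TR = 142·10 = 1420. TC = 1367 + 220 = 1587. Profit = 1420 − 1587 = -$167.
Shutting down would mean losing the fixed cost of $1367, so operating at a loss of $167 is better by $1200.

Profit = -$167 at q = 10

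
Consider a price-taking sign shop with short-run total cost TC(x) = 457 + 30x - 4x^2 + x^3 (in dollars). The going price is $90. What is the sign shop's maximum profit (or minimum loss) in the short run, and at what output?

Profit = -$169 at x = 6

AVC = 30 - 4x + x^2; min AVC = $26 at x = 2. Since P = $90 ≥ min AVC, the firm produces.
With MC = 30 - 8x + 3x^2, P = MC on the upward-sloping part at x* = 6.
TR = 90·6 = 540. TC = 457 + 252 = 709. Profit = 540 − 709 = -$169.
By producing, the firm covers all variable cost plus $288 of fixed cost; shutting down would lose the full $457.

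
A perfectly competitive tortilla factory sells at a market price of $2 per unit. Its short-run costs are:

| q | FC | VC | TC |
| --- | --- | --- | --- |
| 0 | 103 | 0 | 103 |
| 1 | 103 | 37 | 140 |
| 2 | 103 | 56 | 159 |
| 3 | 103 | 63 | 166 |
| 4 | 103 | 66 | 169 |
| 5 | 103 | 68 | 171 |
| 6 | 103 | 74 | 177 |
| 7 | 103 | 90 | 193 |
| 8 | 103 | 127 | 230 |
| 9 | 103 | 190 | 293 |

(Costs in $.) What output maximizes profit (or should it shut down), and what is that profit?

Compute π = P·q − TC at each output: q=0: -103; q=1: -138; q=2: -155; q=3: -160; q=4: -161; q=5: -161; q=6: -165; q=7: -179; q=8: -214; q=9: -275.
Profit is highest at q = 0. Equivalently, the lowest AVC in the table is 74/6 ≈ $12.33 at q = 6, and P = $2 falls below it — price never covers variable cost, so the firm shuts down and loses only its fixed cost.

q = 0 (shut down); profit = -$103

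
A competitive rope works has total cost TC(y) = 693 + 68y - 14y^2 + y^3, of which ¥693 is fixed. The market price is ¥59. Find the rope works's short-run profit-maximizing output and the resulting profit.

AVC = 68 - 14y + y^2 has its minimum ¥19 at y = 7; price ¥59 clears that bar, so the firm operates.
MC = 68 - 28y + 3y^2. Setting P = MC and taking the root on the rising branch gives y* = 9.
TR = 59·9 = 531. TC = 693 + 207 = 900. Profit = 531 − 900 = -¥369.
Shutting down would mean losing the fixed cost of ¥693, so operating at a loss of ¥369 is better by ¥324.

Profit = -¥369 at y = 9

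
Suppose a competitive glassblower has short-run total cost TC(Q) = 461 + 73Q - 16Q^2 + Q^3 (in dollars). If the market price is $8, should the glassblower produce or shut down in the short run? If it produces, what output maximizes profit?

Shut down

Variable cost is VC = 73Q - 16Q^2 + Q^3, so AVC = VC/Q = 73 - 16Q + Q^2 and MC = dTC/dQ = 73 - 32Q + 3Q^2.
The AVC parabola has its vertex at Q = 16/2 = 8, where AVC = 73 - 16·8 + 8^2 = $9.
Since P = $8 < min AVC = $9, price fails to cover variable cost at any output.
Shutting down limits the loss to fixed cost, $461.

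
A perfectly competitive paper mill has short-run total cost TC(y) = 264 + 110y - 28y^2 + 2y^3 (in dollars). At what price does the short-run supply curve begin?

The shutdown price is the minimum of AVC. VC = 110y - 28y^2 + 2y^3, so AVC = 110 - 28y + 2y^2.
dAVC/dy = -28 + 4y = 0 gives y = 7. min AVC = 110 - 28·7 + 2·7^2 = 12.
For P < $12 the firm produces nothing.

$12 per unit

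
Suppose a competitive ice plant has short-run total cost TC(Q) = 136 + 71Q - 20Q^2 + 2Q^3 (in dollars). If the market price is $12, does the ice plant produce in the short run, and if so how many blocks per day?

Variable cost is VC = 71Q - 20Q^2 + 2Q^3, so AVC = VC/Q = 71 - 20Q + 2Q^2 and MC = dTC/dQ = 71 - 40Q + 6Q^2.
AVC hits its minimum where MC = AVC, at Q = 5, giving min AVC = 71 - 20·5 + 2·5^2 = $21.
With P < min AVC ($12 < $21), every unit sold adds to the loss.
Best response: produce nothing and absorb the $136 fixed cost.

Shut down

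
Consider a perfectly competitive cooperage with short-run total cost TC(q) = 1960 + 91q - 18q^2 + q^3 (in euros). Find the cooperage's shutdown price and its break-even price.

Shutdown price = €10; break-even price = €175

AVC = 91 - 18q + q^2; minimized at q = 9, giving min AVC = €10. That is the shutdown price.
ATC = 1960/q + 91 - 18q + q^2. Setting dATC/dq = −1960/q^2 − 18 + 2q = 0 gives q = 14 (since 2·14^3 − 18·14^2 = 1960).
min ATC = 1960/14 + 91 − 18·14 + 14^2 = €175. That is the break-even price.
For €10 ≤ P < €175 the firm produces at a loss; below €10 it shuts down.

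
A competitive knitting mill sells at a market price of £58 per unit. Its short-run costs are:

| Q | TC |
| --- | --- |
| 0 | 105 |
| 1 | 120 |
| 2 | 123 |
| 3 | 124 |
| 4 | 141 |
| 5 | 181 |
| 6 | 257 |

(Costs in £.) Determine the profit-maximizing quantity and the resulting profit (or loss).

Compute π = P·Q − TC at each output: Q=0: -105; Q=1: -62; Q=2: -7; Q=3: 50; Q=4: 91; Q=5: 109; Q=6: 91.
Profit is maximized at Q = 5. AVC there is 76/5 = £15.20 ≤ P, so producing beats shutting down (which would give -£105).

Q = 5; profit = £109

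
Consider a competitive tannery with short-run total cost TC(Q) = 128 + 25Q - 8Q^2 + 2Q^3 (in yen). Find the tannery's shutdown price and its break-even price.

Shutdown price = min AVC. AVC = 25 - 8Q + 2Q^2, with vertex at Q = 2 and minimum ¥17.
ATC = 128/Q + 25 - 8Q + 2Q^2. Setting dATC/dQ = −128/Q^2 − 8 + 4Q = 0 gives Q = 4 (since 4·4^3 − 8·4^2 = 128).
min ATC = 128/4 + 25 − 8·4 + 2·4^2 = ¥57. That is the break-even price.
For ¥17 ≤ P < ¥57 the firm produces at a loss; below ¥17 it shuts down.

Shutdown price = ¥17; break-even price = ¥57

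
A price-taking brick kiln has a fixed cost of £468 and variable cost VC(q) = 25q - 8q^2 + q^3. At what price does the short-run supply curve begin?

£9 per unit

The firm shuts down when price falls below the minimum of average variable cost. AVC = VC/q = 25 - 8q + q^2.
dAVC/dq = -8 + 2q = 0 gives q = 4. min AVC = 25 - 8·4 + 4^2 = 9.
The firm shuts down for any P below £9.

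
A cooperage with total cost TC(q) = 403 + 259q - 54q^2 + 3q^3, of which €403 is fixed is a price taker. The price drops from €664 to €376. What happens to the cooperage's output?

Output falls from 15 to 13

MC = 259 - 108q + 9q^2; the shutdown threshold is min AVC = €16 (at q = 9).
At P = €664 ≥ min AVC, set P = MC on the rising branch: q = 15.
At P = €376 ≥ min AVC, set P = MC: q = 13. The firm stays open but cuts output.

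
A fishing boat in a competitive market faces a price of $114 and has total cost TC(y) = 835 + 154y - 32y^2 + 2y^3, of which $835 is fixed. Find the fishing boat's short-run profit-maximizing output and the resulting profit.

Profit = -$35 at y = 10

AVC = 154 - 32y + 2y^2; min AVC = $26 at y = 8. Since P = $114 ≥ min AVC, the firm produces.
MC = 154 - 64y + 6y^2. Setting P = MC and taking the root on the rising branch gives y* = 10.
TR = 114·10 = 1140. TC = 835 + 340 = 1175. Profit = 1140 − 1175 = -$35.
By producing, the firm covers all variable cost plus $800 of fixed cost; shutting down would lose the full $835.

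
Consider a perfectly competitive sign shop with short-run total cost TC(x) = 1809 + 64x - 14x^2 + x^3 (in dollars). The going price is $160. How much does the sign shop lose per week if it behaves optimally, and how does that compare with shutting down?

AVC = 64 - 14x + x^2 has its minimum $15 at x = 7; price $160 clears that bar, so the firm operates.
With MC = 64 - 28x + 3x^2, P = MC on the upward-sloping part at x* = 12.
TR = 160·12 = 1920. TC = 1809 + 480 = 2289. Profit = 1920 − 2289 = -$369.
That loss of $369 beats the $1809 the firm would lose by shutting down; producing recovers $1440 of fixed cost.

Profit = -$369 at x = 12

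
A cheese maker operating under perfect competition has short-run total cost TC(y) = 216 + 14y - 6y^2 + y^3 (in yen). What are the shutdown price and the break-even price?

Shutdown price = ¥5; break-even price = ¥50

AVC = 14 - 6y + y^2; minimized at y = 3, giving min AVC = ¥5. That is the shutdown price.
ATC = 216/y + 14 - 6y + y^2. Setting dATC/dy = −216/y^2 − 6 + 2y = 0 gives y = 6 (since 2·6^3 − 6·6^2 = 216).
min ATC = 216/6 + 14 − 6·6 + 6^2 = ¥50. That is the break-even price.
Between these two prices the firm operates at a loss; above ¥50 it earns a profit.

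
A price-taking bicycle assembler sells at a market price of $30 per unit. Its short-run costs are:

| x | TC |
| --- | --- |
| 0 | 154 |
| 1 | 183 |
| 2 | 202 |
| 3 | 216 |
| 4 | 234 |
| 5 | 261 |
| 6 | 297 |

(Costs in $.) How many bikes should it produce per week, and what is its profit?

x = 5; profit = -$111

Tabulate TR − TC: x=0: -154; x=1: -153; x=2: -142; x=3: -126; x=4: -114; x=5: -111; x=6: -117.
Profit is maximized at x = 5. AVC there is 107/5 = $21.40 ≤ P, so producing beats shutting down (which would give -$154).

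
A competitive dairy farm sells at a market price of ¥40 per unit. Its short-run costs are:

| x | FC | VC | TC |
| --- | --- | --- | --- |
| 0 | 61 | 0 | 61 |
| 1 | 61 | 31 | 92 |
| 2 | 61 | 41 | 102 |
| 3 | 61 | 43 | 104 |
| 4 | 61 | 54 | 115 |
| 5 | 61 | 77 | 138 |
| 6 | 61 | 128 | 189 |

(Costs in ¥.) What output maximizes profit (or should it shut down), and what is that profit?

x = 5; profit = ¥62

Profit at each row (π = 40x − TC): x=0: -61; x=1: -52; x=2: -22; x=3: 16; x=4: 45; x=5: 62; x=6: 51.
Profit is maximized at x = 5. AVC there is 77/5 = ¥15.40 ≤ P, so producing beats shutting down (which would give -¥61).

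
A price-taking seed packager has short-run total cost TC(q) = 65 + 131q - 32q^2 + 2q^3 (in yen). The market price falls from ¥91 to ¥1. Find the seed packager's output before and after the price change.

AVC = 131 - 32q + 2q^2, minimized at q = 8 where min AVC = ¥3. MC = 131 - 64q + 6q^2.
At P = ¥91 ≥ min AVC, set P = MC on the rising branch: q = 10.
At P = ¥1 < min AVC = ¥3, price no longer covers variable cost at any output, so the firm shuts down: q = 0.

Output falls from 10 to 0 (the firm shuts down)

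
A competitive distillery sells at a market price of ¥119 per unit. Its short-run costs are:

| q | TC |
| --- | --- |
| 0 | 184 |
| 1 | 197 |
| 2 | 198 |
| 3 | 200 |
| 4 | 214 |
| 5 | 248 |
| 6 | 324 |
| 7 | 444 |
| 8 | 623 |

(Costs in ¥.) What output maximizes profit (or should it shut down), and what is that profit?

q = 6; profit = ¥390

Profit at each row (π = 119q − TC): q=0: -184; q=1: -78; q=2: 40; q=3: 157; q=4: 262; q=5: 347; q=6: 390; q=7: 389; q=8: 329.
Profit is maximized at q = 6. AVC there is 140/6 = ¥23.33 ≤ P, so producing beats shutting down (which would give -¥184).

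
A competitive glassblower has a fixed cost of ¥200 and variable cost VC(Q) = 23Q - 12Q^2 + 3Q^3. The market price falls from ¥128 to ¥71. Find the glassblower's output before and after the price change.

Output falls from 5 to 4

MC = 23 - 24Q + 9Q^2; the shutdown threshold is min AVC = ¥11 (at Q = 2).
With P = ¥128 above the shutdown price, P = MC gives Q = 5.
At P = ¥71 ≥ min AVC, set P = MC: Q = 4. The firm stays open but cuts output.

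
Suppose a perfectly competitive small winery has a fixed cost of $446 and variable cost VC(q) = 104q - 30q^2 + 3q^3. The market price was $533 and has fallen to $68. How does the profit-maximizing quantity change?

Output falls from 11 to 6

AVC = 104 - 30q + 3q^2, minimized at q = 5 where min AVC = $29. MC = 104 - 60q + 9q^2.
With P = $533 above the shutdown price, P = MC gives q = 11.
At P = $68 ≥ min AVC, set P = MC: q = 6. The firm stays open but cuts output.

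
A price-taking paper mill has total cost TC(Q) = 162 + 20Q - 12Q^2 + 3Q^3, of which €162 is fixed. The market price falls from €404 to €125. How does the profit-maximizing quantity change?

Output falls from 8 to 5

AVC = 20 - 12Q + 3Q^2, minimized at Q = 2 where min AVC = €8. MC = 20 - 24Q + 9Q^2.
With P = €404 above the shutdown price, P = MC gives Q = 8.
At P = €125 ≥ min AVC, set P = MC: Q = 5. The firm stays open but cuts output.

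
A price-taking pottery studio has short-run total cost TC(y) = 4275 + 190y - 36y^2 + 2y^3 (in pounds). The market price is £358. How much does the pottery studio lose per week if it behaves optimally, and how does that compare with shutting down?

AVC = 190 - 36y + 2y^2; min AVC = £28 at y = 9. Since P = £358 ≥ min AVC, the firm produces.
MC = 190 - 72y + 6y^2. Setting P = MC and taking the root on the rising branch gives y* = 14.
TR = 358·14 = 5012. TC = 4275 + 1092 = 5367. Profit = 5012 − 5367 = -£355.
By producing, the firm covers all variable cost plus £3920 of fixed cost; shutting down would lose the full £4275.

Profit = -£355 at y = 14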